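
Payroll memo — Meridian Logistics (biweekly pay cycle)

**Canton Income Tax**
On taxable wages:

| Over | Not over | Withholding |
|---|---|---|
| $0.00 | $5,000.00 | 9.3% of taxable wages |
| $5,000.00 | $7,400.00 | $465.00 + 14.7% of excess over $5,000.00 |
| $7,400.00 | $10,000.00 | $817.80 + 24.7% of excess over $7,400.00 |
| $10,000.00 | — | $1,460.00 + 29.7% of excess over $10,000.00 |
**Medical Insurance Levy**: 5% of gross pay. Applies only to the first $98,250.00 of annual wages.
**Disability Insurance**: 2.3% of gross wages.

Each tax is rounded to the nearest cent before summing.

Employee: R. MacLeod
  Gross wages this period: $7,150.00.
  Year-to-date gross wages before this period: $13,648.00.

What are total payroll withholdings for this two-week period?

$1,303.00

Canton Income Tax: taxable = $7,150.00
  $465.00 + 14.7% × ($7,150.00 − $5,000.00) = $465.00 + 14.7% × $2,150.00 = $781.05
Medical Insurance Levy: 5% × $7,150.00 = $357.50
Disability Insurance: 2.3% × $7,150.00 = $164.45
Total: $781.05 + $357.50 + $164.45 = $1,303.00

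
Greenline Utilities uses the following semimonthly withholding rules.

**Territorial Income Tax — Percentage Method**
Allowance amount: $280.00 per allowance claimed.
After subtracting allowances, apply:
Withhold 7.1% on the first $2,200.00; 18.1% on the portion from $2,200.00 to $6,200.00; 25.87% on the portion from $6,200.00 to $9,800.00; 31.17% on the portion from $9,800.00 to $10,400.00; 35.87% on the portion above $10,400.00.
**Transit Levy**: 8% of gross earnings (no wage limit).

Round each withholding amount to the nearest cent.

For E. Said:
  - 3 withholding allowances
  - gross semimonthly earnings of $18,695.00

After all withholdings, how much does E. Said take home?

$12,526.75

Territorial Income Tax: taxable = $18,695.00 − 3×$280.00 = $17,855.00
  $1,998.54 + 35.87% × ($17,855.00 − $10,400.00) = $1,998.54 + 35.87% × $7,455.00 = $4,672.65
Transit Levy: 8% × $18,695.00 = $1,495.60
Total withheld: $4,672.65 + $1,495.60 = $6,168.25
Net pay: $18,695.00 − $6,168.25 = $12,526.75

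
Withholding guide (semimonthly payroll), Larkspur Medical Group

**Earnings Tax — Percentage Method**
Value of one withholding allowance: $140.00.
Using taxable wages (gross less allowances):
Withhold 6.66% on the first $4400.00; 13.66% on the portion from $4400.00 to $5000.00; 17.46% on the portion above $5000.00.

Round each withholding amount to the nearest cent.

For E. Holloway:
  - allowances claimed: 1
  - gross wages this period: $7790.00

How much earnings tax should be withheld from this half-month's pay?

$837.69

Earnings Tax: taxable = $7790.00 − 1×$140.00 = $7650.00
  $375.00 + 17.46% × ($7650.00 − $5000.00) = $375.00 + 17.46% × $2650.00 = $837.69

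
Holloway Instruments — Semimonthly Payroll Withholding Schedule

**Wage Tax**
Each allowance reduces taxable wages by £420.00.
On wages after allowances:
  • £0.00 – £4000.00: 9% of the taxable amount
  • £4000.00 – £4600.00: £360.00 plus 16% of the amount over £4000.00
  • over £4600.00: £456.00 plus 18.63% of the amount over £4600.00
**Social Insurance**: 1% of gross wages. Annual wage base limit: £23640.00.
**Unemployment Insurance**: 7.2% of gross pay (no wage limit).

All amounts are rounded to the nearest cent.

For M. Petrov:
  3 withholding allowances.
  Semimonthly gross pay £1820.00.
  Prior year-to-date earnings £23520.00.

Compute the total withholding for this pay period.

Wage Tax: taxable = £1820.00 − 3×£420.00 = £560.00
  9% × £560.00 = £50.40
Social Insurance: cap £23640.00 − YTD £23520.00 = £120.00 subject; 1% × £120.00 = £1.20
Unemployment Insurance: 7.2% × £1820.00 = £131.04
Total: £50.40 + £1.20 + £131.04 = £182.64

£182.64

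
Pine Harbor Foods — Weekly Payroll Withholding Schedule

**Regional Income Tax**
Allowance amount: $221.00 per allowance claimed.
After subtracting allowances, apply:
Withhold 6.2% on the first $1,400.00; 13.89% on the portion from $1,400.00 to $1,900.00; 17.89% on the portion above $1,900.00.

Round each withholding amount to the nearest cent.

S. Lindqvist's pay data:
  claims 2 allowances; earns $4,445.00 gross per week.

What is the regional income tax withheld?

Regional Income Tax: taxable = $4,445.00 − 2×$221.00 = $4,003.00
  $156.25 + 17.89% × ($4,003.00 − $1,900.00) = $156.25 + 17.89% × $2,103.00 = $532.48

$532.48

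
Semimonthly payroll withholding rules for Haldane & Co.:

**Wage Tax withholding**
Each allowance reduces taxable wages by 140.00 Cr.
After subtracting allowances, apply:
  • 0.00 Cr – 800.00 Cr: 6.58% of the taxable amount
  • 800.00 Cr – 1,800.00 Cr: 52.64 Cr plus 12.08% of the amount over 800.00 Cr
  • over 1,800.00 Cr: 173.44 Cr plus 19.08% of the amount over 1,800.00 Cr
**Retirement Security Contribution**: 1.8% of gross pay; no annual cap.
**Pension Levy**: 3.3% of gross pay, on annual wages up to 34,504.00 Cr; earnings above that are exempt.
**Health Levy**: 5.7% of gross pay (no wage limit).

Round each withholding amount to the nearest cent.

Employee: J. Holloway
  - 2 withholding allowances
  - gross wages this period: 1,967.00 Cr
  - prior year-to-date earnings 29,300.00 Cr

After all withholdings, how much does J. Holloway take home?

1,594.77 Cr

Wage Tax: taxable = 1,967.00 Cr − 2×140.00 Cr = 1,687.00 Cr
  52.64 Cr + 12.08% × (1,687.00 Cr − 800.00 Cr) = 52.64 Cr + 12.08% × 887.00 Cr = 159.79 Cr
Retirement Security Contribution: 1.8% × 1,967.00 Cr = 35.41 Cr
Pension Levy: 3.3% × 1,967.00 Cr = 64.91 Cr
Health Levy: 5.7% × 1,967.00 Cr = 112.12 Cr
Total withheld: 159.79 Cr + 35.41 Cr + 64.91 Cr + 112.12 Cr = 372.23 Cr
Net pay: 1,967.00 Cr − 372.23 Cr = 1,594.77 Cr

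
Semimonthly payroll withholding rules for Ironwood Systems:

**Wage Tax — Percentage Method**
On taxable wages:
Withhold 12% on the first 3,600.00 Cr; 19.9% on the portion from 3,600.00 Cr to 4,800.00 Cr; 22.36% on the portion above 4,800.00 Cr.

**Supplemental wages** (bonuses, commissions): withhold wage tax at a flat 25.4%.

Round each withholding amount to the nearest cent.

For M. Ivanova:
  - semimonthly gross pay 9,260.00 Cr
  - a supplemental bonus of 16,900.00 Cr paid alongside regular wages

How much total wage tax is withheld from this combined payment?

5,960.66 Cr

Wage Tax: taxable = 9,260.00 Cr
  670.80 Cr + 22.36% × (9,260.00 Cr − 4,800.00 Cr) = 670.80 Cr + 22.36% × 4,460.00 Cr = 1,668.06 Cr
Supplemental (25.4% flat on bonus): 25.4% × 16,900.00 Cr = 4,292.60 Cr
Total wage tax: 1,668.06 Cr + 4,292.60 Cr = 5,960.66 Cr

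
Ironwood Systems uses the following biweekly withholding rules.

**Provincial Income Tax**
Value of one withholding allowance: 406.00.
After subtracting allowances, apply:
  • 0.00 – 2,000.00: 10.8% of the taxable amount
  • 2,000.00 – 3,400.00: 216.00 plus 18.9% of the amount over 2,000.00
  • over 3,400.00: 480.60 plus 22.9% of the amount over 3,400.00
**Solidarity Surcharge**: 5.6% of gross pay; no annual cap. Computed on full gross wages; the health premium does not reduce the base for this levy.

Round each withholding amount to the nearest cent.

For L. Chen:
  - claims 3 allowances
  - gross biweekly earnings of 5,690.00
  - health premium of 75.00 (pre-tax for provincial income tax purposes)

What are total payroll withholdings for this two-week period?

1,027.55

Provincial Income Tax: taxable = 5,690.00 − 75.00 − 3×406.00 = 4,397.00
  480.60 + 22.9% × (4,397.00 − 3,400.00) = 480.60 + 22.9% × 997.00 = 708.91
Solidarity Surcharge: 5.6% × 5,690.00 = 318.64
Total: 708.91 + 318.64 = 1,027.55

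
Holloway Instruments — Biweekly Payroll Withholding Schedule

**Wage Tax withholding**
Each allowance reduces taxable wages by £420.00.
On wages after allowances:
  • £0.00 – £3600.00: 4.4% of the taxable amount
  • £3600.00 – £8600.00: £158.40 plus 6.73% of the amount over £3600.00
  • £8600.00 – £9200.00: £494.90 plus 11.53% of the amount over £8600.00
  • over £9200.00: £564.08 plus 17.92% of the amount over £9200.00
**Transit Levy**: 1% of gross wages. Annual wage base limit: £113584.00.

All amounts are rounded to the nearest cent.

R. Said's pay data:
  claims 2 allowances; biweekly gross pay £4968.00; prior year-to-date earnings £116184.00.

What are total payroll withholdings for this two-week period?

Wage Tax: taxable = £4968.00 − 2×£420.00 = £4128.00
  £158.40 + 6.73% × (£4128.00 − £3600.00) = £158.40 + 6.73% × £528.00 = £193.93
Transit Levy: YTD £116184.00 ≥ cap £113584.00 → £0.00
Total: £193.93 + £0.00 = £193.93

£193.93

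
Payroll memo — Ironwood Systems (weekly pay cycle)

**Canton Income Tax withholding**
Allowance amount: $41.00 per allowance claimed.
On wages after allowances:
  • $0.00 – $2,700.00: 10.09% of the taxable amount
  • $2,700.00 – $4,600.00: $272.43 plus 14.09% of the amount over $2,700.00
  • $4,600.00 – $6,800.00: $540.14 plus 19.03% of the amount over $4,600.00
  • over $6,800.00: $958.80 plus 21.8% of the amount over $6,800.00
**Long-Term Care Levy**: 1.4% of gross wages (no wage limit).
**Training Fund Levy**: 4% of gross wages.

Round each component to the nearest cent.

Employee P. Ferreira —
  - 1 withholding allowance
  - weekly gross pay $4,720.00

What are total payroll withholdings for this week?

$810.05

Canton Income Tax: taxable = $4,720.00 − 1×$41.00 = $4,679.00
  $540.14 + 19.03% × ($4,679.00 − $4,600.00) = $540.14 + 19.03% × $79.00 = $555.17
Long-Term Care Levy: 1.4% × $4,720.00 = $66.08
Training Fund Levy: 4% × $4,720.00 = $188.80
Total: $555.17 + $66.08 + $188.80 = $810.05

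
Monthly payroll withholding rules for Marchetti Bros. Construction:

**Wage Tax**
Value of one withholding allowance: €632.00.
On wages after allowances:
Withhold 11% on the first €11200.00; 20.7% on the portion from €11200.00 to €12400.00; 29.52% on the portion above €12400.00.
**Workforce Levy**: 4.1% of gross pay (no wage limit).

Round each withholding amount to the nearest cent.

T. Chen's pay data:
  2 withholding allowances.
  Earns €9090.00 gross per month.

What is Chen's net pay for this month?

Wage Tax: taxable = €9090.00 − 2×€632.00 = €7826.00
  11% × €7826.00 = €860.86
Workforce Levy: 4.1% × €9090.00 = €372.69
Total withheld: €860.86 + €372.69 = €1233.55
Net pay: €9090.00 − €1233.55 = €7856.45

€7856.45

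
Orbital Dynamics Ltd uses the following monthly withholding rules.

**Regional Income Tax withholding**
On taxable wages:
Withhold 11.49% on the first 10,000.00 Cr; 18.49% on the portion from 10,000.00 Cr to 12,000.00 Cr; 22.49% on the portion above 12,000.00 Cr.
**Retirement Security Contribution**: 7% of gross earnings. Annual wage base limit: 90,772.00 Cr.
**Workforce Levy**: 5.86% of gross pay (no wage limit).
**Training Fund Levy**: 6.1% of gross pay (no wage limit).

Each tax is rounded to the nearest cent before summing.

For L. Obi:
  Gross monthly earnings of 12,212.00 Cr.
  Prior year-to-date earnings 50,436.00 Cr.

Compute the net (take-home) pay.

Regional Income Tax: taxable = 12,212.00 Cr
  1,518.80 Cr + 22.49% × (12,212.00 Cr − 12,000.00 Cr) = 1,518.80 Cr + 22.49% × 212.00 Cr = 1,566.48 Cr
Retirement Security Contribution: 7% × 12,212.00 Cr = 854.84 Cr
Workforce Levy: 5.86% × 12,212.00 Cr = 715.62 Cr
Training Fund Levy: 6.1% × 12,212.00 Cr = 744.93 Cr
Total withheld: 1,566.48 Cr + 854.84 Cr + 715.62 Cr + 744.93 Cr = 3,881.87 Cr
Net pay: 12,212.00 Cr − 3,881.87 Cr = 8,330.13 Cr

8,330.13 Cr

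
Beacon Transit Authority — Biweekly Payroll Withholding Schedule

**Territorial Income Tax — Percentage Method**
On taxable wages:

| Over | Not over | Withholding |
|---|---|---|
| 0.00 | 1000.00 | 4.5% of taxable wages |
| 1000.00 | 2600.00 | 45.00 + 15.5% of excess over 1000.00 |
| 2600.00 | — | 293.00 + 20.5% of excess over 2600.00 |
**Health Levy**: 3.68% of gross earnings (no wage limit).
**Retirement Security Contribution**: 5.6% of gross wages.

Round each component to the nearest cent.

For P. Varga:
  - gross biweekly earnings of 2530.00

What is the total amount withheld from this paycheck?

Territorial Income Tax: taxable = 2530.00
  45.00 + 15.5% × (2530.00 − 1000.00) = 45.00 + 15.5% × 1530.00 = 282.15
Health Levy: 3.68% × 2530.00 = 93.10
Retirement Security Contribution: 5.6% × 2530.00 = 141.68
Total: 282.15 + 93.10 + 141.68 = 516.93

516.93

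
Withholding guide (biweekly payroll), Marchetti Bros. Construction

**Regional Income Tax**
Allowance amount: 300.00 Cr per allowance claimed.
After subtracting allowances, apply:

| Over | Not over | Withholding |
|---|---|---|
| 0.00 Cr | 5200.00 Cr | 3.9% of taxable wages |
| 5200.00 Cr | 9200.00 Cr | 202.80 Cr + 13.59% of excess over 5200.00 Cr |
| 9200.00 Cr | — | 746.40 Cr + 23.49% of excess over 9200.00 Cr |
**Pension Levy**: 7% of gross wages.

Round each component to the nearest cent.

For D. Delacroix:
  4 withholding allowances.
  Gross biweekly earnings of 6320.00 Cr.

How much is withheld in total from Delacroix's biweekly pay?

Regional Income Tax: taxable = 6320.00 Cr − 4×300.00 Cr = 5120.00 Cr
  3.9% × 5120.00 Cr = 199.68 Cr
Pension Levy: 7% × 6320.00 Cr = 442.40 Cr
Total: 199.68 Cr + 442.40 Cr = 642.08 Cr

642.08 Cr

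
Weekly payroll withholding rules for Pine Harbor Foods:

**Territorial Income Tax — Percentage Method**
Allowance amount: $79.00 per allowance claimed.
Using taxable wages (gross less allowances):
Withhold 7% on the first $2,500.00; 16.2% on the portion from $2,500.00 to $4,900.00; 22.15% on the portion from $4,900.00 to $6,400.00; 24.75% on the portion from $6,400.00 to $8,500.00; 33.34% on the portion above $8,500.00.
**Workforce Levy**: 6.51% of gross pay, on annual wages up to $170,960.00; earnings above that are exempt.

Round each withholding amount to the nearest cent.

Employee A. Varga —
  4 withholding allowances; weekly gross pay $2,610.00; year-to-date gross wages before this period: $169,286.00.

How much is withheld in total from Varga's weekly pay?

Territorial Income Tax: taxable = $2,610.00 − 4×$79.00 = $2,294.00
  7% × $2,294.00 = $160.58
Workforce Levy: cap $170,960.00 − YTD $169,286.00 = $1,674.00 subject; 6.51% × $1,674.00 = $108.98
Total: $160.58 + $108.98 = $269.56

$269.56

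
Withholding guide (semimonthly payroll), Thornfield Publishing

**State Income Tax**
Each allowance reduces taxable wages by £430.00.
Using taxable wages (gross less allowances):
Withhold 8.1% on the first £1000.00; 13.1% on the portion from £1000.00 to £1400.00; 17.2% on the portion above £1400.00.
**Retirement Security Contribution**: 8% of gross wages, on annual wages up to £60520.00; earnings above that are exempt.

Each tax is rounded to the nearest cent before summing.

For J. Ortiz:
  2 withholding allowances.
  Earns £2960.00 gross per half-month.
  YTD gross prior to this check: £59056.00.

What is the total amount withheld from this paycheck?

State Income Tax: taxable = £2960.00 − 2×£430.00 = £2100.00
  £133.40 + 17.2% × (£2100.00 − £1400.00) = £133.40 + 17.2% × £700.00 = £253.80
Retirement Security Contribution: cap £60520.00 − YTD £59056.00 = £1464.00 subject; 8% × £1464.00 = £117.12
Total: £253.80 + £117.12 = £370.92

£370.92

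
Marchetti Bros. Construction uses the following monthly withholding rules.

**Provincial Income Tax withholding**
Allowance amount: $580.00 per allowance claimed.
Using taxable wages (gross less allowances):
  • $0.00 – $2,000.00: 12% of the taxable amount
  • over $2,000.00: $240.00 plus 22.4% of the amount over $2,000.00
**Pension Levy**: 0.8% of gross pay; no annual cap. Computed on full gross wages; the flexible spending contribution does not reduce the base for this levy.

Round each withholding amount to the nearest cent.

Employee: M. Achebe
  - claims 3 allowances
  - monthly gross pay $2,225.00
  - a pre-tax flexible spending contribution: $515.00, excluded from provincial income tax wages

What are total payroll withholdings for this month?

Provincial Income Tax: taxable = $2,225.00 − $515.00 − 3×$580.00 = $-30.00
  Taxable ≤ 0 → $0.00
Pension Levy: 0.8% × $2,225.00 = $17.80
Total: $0.00 + $17.80 = $17.80

$17.80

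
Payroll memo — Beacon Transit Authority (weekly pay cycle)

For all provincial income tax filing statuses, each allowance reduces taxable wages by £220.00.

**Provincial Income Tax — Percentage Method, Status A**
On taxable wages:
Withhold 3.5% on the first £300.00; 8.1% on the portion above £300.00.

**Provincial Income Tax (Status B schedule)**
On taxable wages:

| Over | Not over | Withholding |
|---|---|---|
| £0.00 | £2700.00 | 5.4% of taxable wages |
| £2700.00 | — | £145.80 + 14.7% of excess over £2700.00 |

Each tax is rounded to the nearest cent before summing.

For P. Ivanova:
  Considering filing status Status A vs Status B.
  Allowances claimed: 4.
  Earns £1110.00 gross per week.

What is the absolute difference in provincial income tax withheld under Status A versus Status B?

£4.37

Provincial Income Tax (Status A): taxable = £1110.00 − 4×£220.00 = £230.00
  3.5% × £230.00 = £8.05
Provincial Income Tax (Status B): taxable = £1110.00 − 4×£220.00 = £230.00
  5.4% × £230.00 = £12.42
Difference: |£8.05 − £12.42| = £4.37 (higher under Status B)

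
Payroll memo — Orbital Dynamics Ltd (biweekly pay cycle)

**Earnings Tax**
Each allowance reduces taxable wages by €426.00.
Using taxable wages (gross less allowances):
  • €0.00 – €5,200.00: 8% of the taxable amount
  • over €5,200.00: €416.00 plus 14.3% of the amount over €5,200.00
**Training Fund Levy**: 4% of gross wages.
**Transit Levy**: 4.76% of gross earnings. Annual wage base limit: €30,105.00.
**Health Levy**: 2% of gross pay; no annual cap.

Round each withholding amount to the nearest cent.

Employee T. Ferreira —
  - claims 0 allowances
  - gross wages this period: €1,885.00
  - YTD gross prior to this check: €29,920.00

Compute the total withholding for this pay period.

€272.71

Earnings Tax: taxable = €1,885.00
  8% × €1,885.00 = €150.80
Training Fund Levy: 4% × €1,885.00 = €75.40
Transit Levy: cap €30,105.00 − YTD €29,920.00 = €185.00 subject; 4.76% × €185.00 = €8.81
Health Levy: 2% × €1,885.00 = €37.70
Total: €150.80 + €75.40 + €8.81 + €37.70 = €272.71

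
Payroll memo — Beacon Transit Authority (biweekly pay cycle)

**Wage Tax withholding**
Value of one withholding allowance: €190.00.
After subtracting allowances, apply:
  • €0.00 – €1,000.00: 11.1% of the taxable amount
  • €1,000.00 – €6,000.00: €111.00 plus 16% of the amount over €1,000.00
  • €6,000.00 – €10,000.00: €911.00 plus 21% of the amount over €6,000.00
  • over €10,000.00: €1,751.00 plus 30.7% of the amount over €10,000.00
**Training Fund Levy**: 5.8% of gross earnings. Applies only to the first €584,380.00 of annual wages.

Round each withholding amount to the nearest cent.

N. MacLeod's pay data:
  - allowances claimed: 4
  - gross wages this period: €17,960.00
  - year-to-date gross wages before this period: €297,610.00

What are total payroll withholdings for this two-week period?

Wage Tax: taxable = €17,960.00 − 4×€190.00 = €17,200.00
  €1,751.00 + 30.7% × (€17,200.00 − €10,000.00) = €1,751.00 + 30.7% × €7,200.00 = €3,961.40
Training Fund Levy: 5.8% × €17,960.00 = €1,041.68
Total: €3,961.40 + €1,041.68 = €5,003.08

€5,003.08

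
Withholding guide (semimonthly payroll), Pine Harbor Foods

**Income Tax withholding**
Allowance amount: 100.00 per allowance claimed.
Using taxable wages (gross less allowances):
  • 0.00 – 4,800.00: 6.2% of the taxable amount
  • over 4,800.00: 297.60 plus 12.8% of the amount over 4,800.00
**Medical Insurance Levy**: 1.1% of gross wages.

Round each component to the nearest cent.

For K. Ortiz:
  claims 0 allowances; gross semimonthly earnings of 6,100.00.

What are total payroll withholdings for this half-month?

Income Tax: taxable = 6,100.00
  297.60 + 12.8% × (6,100.00 − 4,800.00) = 297.60 + 12.8% × 1,300.00 = 464.00
Medical Insurance Levy: 1.1% × 6,100.00 = 67.10
Total: 464.00 + 67.10 = 531.10

531.10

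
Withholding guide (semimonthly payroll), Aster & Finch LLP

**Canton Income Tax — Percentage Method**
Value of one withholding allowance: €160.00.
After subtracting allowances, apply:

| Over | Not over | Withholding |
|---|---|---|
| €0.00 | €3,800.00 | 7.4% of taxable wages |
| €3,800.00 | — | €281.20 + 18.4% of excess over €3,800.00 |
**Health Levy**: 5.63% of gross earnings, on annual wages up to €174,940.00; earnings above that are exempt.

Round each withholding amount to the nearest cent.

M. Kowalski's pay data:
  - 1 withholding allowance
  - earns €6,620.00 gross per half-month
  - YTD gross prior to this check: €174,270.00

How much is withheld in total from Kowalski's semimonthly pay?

€808.36

Canton Income Tax: taxable = €6,620.00 − 1×€160.00 = €6,460.00
  €281.20 + 18.4% × (€6,460.00 − €3,800.00) = €281.20 + 18.4% × €2,660.00 = €770.64
Health Levy: cap €174,940.00 − YTD €174,270.00 = €670.00 subject; 5.63% × €670.00 = €37.72
Total: €770.64 + €37.72 = €808.36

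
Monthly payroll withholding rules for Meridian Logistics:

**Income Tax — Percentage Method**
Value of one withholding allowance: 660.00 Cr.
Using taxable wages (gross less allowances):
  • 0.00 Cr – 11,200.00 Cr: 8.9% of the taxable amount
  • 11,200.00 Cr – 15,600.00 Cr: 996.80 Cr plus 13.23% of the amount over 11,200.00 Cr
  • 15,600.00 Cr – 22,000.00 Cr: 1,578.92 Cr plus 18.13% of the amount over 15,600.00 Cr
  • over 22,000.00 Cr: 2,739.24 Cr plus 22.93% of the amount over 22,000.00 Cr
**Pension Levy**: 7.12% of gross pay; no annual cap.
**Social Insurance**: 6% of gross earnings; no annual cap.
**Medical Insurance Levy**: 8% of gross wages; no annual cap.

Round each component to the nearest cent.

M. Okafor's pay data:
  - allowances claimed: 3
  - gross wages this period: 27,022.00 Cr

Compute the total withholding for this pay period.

9,143.82 Cr

Income Tax: taxable = 27,022.00 Cr − 3×660.00 Cr = 25,042.00 Cr
  2,739.24 Cr + 22.93% × (25,042.00 Cr − 22,000.00 Cr) = 2,739.24 Cr + 22.93% × 3,042.00 Cr = 3,436.77 Cr
Pension Levy: 7.12% × 27,022.00 Cr = 1,923.97 Cr
Social Insurance: 6% × 27,022.00 Cr = 1,621.32 Cr
Medical Insurance Levy: 8% × 27,022.00 Cr = 2,161.76 Cr
Total: 3,436.77 Cr + 1,923.97 Cr + 1,621.32 Cr + 2,161.76 Cr = 9,143.82 Cr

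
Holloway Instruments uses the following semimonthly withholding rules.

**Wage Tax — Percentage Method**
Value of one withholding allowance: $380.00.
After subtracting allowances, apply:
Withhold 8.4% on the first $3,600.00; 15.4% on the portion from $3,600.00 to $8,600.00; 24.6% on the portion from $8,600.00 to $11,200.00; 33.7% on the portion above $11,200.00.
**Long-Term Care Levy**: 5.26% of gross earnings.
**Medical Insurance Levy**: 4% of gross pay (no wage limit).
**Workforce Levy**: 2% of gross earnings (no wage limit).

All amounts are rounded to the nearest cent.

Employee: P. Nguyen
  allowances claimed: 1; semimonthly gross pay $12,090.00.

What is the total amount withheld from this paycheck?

Wage Tax: taxable = $12,090.00 − 1×$380.00 = $11,710.00
  $1,712.00 + 33.7% × ($11,710.00 − $11,200.00) = $1,712.00 + 33.7% × $510.00 = $1,883.87
Long-Term Care Levy: 5.26% × $12,090.00 = $635.93
Medical Insurance Levy: 4% × $12,090.00 = $483.60
Workforce Levy: 2% × $12,090.00 = $241.80
Total: $1,883.87 + $635.93 + $483.60 + $241.80 = $3,245.20

$3,245.20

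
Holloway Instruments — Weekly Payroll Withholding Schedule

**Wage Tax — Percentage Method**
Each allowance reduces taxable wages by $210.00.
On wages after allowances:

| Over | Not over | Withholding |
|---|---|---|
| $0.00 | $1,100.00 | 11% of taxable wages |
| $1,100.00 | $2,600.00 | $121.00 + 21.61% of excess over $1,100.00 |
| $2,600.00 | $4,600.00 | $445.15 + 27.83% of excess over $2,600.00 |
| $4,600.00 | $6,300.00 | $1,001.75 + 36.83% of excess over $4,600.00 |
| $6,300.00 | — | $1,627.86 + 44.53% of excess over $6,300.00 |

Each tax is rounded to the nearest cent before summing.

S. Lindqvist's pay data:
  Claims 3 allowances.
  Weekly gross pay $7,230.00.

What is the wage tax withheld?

Wage Tax: taxable = $7,230.00 − 3×$210.00 = $6,600.00
  $1,627.86 + 44.53% × ($6,600.00 − $6,300.00) = $1,627.86 + 44.53% × $300.00 = $1,761.45

$1,761.45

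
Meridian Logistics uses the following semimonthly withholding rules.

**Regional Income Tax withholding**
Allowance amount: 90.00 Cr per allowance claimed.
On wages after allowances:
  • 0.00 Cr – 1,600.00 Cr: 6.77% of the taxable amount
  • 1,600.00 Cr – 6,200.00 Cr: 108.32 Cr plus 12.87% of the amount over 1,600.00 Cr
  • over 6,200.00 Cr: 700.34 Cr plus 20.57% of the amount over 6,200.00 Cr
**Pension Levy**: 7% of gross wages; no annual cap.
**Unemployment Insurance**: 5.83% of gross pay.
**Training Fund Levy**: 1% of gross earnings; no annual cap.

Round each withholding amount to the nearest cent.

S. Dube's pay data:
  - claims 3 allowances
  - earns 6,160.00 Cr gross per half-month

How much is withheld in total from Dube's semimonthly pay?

1,512.37 Cr

Regional Income Tax: taxable = 6,160.00 Cr − 3×90.00 Cr = 5,890.00 Cr
  108.32 Cr + 12.87% × (5,890.00 Cr − 1,600.00 Cr) = 108.32 Cr + 12.87% × 4,290.00 Cr = 660.44 Cr
Pension Levy: 7% × 6,160.00 Cr = 431.20 Cr
Unemployment Insurance: 5.83% × 6,160.00 Cr = 359.13 Cr
Training Fund Levy: 1% × 6,160.00 Cr = 61.60 Cr
Total: 660.44 Cr + 431.20 Cr + 359.13 Cr + 61.60 Cr = 1,512.37 Cr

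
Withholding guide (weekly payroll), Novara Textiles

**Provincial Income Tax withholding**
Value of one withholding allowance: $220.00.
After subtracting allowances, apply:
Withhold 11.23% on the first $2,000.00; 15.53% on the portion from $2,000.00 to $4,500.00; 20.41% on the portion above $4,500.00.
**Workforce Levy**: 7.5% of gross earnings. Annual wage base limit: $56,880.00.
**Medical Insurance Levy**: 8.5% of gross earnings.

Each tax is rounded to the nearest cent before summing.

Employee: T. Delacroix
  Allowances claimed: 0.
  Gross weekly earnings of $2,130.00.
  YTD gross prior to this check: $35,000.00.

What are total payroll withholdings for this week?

$585.59

Provincial Income Tax: taxable = $2,130.00
  $224.60 + 15.53% × ($2,130.00 − $2,000.00) = $224.60 + 15.53% × $130.00 = $244.79
Workforce Levy: 7.5% × $2,130.00 = $159.75
Medical Insurance Levy: 8.5% × $2,130.00 = $181.05
Total: $244.79 + $159.75 + $181.05 = $585.59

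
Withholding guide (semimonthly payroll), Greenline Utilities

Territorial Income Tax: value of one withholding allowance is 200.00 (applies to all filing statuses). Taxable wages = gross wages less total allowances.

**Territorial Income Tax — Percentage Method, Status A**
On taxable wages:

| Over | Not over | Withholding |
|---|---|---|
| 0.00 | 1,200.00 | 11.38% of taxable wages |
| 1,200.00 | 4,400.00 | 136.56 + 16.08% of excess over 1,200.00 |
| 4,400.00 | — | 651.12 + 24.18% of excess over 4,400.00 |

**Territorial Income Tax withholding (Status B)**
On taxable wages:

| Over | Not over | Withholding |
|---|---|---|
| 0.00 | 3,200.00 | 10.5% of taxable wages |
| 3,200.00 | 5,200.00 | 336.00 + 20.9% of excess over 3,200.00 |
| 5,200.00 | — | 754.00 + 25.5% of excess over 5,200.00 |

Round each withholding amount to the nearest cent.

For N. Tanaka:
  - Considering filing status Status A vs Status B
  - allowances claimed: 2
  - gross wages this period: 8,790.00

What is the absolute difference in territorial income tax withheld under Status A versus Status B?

Territorial Income Tax (Status A): taxable = 8,790.00 − 2×200.00 = 8,390.00
  651.12 + 24.18% × (8,390.00 − 4,400.00) = 651.12 + 24.18% × 3,990.00 = 1,615.90
Territorial Income Tax (Status B): taxable = 8,790.00 − 2×200.00 = 8,390.00
  754.00 + 25.5% × (8,390.00 − 5,200.00) = 754.00 + 25.5% × 3,190.00 = 1,567.45
Difference: |1,615.90 − 1,567.45| = 48.45 (higher under Status A)

48.45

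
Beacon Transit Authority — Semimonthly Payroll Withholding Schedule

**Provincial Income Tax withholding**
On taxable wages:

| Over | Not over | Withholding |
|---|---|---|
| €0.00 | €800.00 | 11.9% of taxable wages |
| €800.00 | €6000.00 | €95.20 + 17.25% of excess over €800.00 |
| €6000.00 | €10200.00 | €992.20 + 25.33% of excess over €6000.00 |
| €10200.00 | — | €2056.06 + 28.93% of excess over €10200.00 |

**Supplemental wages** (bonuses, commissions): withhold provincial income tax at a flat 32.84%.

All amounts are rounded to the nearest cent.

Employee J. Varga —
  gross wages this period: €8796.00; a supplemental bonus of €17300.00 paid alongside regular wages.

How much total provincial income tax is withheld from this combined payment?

Provincial Income Tax: taxable = €8796.00
  €992.20 + 25.33% × (€8796.00 − €6000.00) = €992.20 + 25.33% × €2796.00 = €1700.43
Supplemental (32.84% flat on bonus): 32.84% × €17300.00 = €5681.32
Total provincial income tax: €1700.43 + €5681.32 = €7381.75

€7381.75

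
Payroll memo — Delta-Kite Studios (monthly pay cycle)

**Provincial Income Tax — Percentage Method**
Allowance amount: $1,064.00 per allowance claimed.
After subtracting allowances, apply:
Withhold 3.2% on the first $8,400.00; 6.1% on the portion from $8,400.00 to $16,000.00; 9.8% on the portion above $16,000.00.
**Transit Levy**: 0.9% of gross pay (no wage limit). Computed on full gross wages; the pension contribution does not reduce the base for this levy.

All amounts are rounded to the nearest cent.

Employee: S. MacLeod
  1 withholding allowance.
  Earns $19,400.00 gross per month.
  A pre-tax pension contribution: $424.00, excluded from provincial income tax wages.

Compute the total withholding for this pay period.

Provincial Income Tax: taxable = $19,400.00 − $424.00 − 1×$1,064.00 = $17,912.00
  $732.40 + 9.8% × ($17,912.00 − $16,000.00) = $732.40 + 9.8% × $1,912.00 = $919.78
Transit Levy: 0.9% × $19,400.00 = $174.60
Total: $919.78 + $174.60 = $1,094.38

$1,094.38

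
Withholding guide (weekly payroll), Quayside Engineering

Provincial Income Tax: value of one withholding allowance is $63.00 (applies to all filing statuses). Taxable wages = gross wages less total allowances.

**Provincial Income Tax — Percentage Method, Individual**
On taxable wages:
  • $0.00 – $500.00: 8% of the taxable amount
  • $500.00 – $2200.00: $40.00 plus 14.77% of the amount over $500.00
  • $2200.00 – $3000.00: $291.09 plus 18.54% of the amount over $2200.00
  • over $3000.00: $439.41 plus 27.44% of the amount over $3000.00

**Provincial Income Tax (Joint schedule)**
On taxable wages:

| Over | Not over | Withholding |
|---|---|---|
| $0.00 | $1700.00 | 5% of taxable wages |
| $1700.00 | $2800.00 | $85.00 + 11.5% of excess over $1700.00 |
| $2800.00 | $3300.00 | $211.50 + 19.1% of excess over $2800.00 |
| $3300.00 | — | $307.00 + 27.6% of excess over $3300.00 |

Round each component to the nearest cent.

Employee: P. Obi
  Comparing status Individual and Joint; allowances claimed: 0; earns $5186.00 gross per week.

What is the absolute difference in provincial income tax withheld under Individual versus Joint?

Provincial Income Tax (Individual): taxable = $5186.00
  $439.41 + 27.44% × ($5186.00 − $3000.00) = $439.41 + 27.44% × $2186.00 = $1039.25
Provincial Income Tax (Joint): taxable = $5186.00
  $307.00 + 27.6% × ($5186.00 − $3300.00) = $307.00 + 27.6% × $1886.00 = $827.54
Difference: |$1039.25 − $827.54| = $211.71 (higher under Individual)

$211.71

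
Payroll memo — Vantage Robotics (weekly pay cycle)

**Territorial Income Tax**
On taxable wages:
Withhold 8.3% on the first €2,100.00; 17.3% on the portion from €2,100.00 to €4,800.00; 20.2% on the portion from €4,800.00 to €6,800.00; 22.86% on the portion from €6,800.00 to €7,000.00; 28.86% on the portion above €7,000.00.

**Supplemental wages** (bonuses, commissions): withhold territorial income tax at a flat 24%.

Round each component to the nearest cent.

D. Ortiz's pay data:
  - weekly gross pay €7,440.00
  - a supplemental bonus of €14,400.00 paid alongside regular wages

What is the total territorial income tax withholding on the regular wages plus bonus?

€4,674.10

Territorial Income Tax: taxable = €7,440.00
  €1,091.12 + 28.86% × (€7,440.00 − €7,000.00) = €1,091.12 + 28.86% × €440.00 = €1,218.10
Supplemental (24% flat on bonus): 24% × €14,400.00 = €3,456.00
Total territorial income tax: €1,218.10 + €3,456.00 = €4,674.10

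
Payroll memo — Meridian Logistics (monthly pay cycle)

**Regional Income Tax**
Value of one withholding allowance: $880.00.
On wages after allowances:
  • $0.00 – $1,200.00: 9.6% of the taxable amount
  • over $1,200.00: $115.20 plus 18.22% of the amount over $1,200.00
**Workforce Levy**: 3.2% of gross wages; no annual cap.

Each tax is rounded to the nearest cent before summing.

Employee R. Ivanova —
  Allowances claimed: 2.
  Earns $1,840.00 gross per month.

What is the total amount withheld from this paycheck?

Regional Income Tax: taxable = $1,840.00 − 2×$880.00 = $80.00
  9.6% × $80.00 = $7.68
Workforce Levy: 3.2% × $1,840.00 = $58.88
Total: $7.68 + $58.88 = $66.56

$66.56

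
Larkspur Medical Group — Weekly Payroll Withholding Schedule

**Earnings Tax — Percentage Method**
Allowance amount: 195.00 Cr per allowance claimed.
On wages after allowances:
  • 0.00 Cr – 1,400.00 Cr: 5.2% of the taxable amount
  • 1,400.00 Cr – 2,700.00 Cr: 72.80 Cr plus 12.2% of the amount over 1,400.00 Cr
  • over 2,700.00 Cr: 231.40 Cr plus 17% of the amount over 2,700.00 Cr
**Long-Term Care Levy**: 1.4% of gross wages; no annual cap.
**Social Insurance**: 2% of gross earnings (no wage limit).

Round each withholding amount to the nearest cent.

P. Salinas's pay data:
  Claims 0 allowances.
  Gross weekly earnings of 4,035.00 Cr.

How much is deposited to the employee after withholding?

3,439.46 Cr

Earnings Tax: taxable = 4,035.00 Cr
  231.40 Cr + 17% × (4,035.00 Cr − 2,700.00 Cr) = 231.40 Cr + 17% × 1,335.00 Cr = 458.35 Cr
Long-Term Care Levy: 1.4% × 4,035.00 Cr = 56.49 Cr
Social Insurance: 2% × 4,035.00 Cr = 80.70 Cr
Total withheld: 458.35 Cr + 56.49 Cr + 80.70 Cr = 595.54 Cr
Net pay: 4,035.00 Cr − 595.54 Cr = 3,439.46 Cr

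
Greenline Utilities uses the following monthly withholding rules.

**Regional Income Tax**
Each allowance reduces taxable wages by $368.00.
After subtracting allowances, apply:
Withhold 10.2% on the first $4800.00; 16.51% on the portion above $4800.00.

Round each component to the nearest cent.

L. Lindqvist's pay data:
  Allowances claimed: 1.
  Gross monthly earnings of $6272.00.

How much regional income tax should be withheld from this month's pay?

$671.87

Regional Income Tax: taxable = $6272.00 − 1×$368.00 = $5904.00
  $489.60 + 16.51% × ($5904.00 − $4800.00) = $489.60 + 16.51% × $1104.00 = $671.87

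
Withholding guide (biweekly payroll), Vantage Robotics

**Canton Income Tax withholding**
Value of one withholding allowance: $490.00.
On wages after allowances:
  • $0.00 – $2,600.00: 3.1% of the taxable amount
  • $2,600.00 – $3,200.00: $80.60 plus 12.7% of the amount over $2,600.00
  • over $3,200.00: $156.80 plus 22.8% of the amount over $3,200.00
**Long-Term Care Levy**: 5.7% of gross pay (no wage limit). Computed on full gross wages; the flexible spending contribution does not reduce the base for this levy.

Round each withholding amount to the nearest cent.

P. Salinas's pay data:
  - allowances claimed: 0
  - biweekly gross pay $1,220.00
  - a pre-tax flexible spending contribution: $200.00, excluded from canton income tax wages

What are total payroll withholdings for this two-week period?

$101.16

Canton Income Tax: taxable = $1,220.00 − $200.00 = $1,020.00
  3.1% × $1,020.00 = $31.62
Long-Term Care Levy: 5.7% × $1,220.00 = $69.54
Total: $31.62 + $69.54 = $101.16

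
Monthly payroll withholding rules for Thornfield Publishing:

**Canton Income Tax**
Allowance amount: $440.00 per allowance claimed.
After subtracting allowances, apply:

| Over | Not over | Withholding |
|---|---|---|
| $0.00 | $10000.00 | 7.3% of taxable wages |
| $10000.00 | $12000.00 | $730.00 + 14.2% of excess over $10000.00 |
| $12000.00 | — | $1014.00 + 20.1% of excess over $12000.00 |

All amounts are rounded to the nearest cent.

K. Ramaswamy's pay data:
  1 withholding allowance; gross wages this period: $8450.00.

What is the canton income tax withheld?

Canton Income Tax: taxable = $8450.00 − 1×$440.00 = $8010.00
  7.3% × $8010.00 = $584.73

$584.73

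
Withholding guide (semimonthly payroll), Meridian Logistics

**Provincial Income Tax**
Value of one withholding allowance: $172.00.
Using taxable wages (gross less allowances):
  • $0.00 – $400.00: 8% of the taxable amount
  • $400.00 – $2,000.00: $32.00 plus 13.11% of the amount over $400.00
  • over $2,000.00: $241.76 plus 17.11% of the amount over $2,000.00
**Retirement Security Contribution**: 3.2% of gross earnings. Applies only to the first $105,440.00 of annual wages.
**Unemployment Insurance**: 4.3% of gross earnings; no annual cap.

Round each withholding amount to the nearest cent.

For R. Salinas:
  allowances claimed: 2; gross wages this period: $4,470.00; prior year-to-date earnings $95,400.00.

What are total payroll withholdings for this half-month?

$940.77

Provincial Income Tax: taxable = $4,470.00 − 2×$172.00 = $4,126.00
  $241.76 + 17.11% × ($4,126.00 − $2,000.00) = $241.76 + 17.11% × $2,126.00 = $605.52
Retirement Security Contribution: 3.2% × $4,470.00 = $143.04
Unemployment Insurance: 4.3% × $4,470.00 = $192.21
Total: $605.52 + $143.04 + $192.21 = $940.77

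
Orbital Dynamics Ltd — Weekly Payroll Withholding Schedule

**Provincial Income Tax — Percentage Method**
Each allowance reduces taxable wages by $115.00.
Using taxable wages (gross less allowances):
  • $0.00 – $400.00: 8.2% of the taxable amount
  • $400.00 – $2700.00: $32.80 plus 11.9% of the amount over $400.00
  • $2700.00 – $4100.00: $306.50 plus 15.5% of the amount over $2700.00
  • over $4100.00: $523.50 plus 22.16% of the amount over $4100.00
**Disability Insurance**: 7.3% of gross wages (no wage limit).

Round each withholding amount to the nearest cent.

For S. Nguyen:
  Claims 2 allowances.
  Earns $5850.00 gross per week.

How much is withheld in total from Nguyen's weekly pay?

Provincial Income Tax: taxable = $5850.00 − 2×$115.00 = $5620.00
  $523.50 + 22.16% × ($5620.00 − $4100.00) = $523.50 + 22.16% × $1520.00 = $860.33
Disability Insurance: 7.3% × $5850.00 = $427.05
Total: $860.33 + $427.05 = $1287.38

$1287.38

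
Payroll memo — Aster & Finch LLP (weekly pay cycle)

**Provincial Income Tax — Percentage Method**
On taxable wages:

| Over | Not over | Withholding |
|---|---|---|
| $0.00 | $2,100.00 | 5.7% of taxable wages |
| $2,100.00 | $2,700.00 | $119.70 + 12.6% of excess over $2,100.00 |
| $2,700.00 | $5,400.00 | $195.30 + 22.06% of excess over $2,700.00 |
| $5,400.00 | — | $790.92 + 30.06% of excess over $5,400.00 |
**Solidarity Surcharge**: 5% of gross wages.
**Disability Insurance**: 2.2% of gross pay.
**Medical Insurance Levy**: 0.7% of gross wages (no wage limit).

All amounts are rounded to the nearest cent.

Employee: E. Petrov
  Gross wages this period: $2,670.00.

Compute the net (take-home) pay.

$2,267.55

Provincial Income Tax: taxable = $2,670.00
  $119.70 + 12.6% × ($2,670.00 − $2,100.00) = $119.70 + 12.6% × $570.00 = $191.52
Solidarity Surcharge: 5% × $2,670.00 = $133.50
Disability Insurance: 2.2% × $2,670.00 = $58.74
Medical Insurance Levy: 0.7% × $2,670.00 = $18.69
Total withheld: $191.52 + $133.50 + $58.74 + $18.69 = $402.45
Net pay: $2,670.00 − $402.45 = $2,267.55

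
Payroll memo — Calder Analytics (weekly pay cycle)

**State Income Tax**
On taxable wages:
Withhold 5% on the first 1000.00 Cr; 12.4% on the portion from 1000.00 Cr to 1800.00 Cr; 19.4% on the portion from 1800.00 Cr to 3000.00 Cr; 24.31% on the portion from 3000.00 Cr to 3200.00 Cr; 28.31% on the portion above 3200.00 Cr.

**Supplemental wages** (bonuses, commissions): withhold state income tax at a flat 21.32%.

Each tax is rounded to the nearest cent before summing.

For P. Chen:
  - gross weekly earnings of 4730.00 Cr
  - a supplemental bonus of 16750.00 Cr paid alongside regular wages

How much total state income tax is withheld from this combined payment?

4434.86 Cr

State Income Tax: taxable = 4730.00 Cr
  430.62 Cr + 28.31% × (4730.00 Cr − 3200.00 Cr) = 430.62 Cr + 28.31% × 1530.00 Cr = 863.76 Cr
Supplemental (21.32% flat on bonus): 21.32% × 16750.00 Cr = 3571.10 Cr
Total state income tax: 863.76 Cr + 3571.10 Cr = 4434.86 Cr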